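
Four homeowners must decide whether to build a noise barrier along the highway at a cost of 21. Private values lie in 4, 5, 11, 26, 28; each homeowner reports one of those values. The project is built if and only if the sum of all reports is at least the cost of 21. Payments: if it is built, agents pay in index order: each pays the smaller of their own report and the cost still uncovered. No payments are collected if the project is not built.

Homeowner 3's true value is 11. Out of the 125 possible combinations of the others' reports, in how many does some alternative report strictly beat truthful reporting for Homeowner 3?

Others report (4, 4, 11): truth gives 0; report 4 gives 7 > 0. Violating.
Others report (4, 4, 26): truth gives 0; report 4 gives 7 > 0. Violating.
Others report (4, 4, 28): truth gives 0; report 4 gives 7 > 0. Violating.
Others report (4, 5, 11): truth gives 0; report 4 gives 7 > 0. Violating.
Others report (4, 4, 4): truth gives 0; no alternative beats it.
Others report (4, 4, 5): truth gives 0; no alternative beats it.
(Checking all 125 profiles: 32 have a profitable deviation, 93 do not.)

32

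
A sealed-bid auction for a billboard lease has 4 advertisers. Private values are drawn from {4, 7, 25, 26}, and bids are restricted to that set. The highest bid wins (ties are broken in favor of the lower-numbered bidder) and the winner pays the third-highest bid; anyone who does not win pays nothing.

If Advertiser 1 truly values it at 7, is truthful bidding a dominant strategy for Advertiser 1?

No

Consider the case where Advertiser 2 bids 4, Advertiser 3 bids 4 and Advertiser 4 bids 25.
Truthful bid 7: loses, pays 0, utility 0.
Bid 25 instead: wins, pays 4, utility 7 - 4 = 3.
Since 3 > 0, bidding 25 is strictly better here, so truthful bidding is not dominant.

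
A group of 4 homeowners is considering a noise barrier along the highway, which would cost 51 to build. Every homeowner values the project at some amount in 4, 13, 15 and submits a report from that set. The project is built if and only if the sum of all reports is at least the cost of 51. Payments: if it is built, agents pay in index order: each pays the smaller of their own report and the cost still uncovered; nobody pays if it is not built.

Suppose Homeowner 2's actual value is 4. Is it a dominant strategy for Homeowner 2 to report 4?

Check each profile of the others' reports and compare truth against every alternative report.
Others report (13, 13, 13): truth gives 0, best alternative gives -9.
Others report (13, 13, 15): truth gives 0, best alternative gives -9.
Others report (13, 15, 13): truth gives 0, best alternative gives -9.
Others report (13, 15, 15): truth gives 0, best alternative gives -9.
Others report (15, 13, 13): truth gives 0, best alternative gives -9.
Others report (15, 13, 15): truth gives 0, best alternative gives -9.
(Remaining 21 profiles checked similarly; truth is weakly best in each.)
In every case the truthful report is at least as good as any alternative, so it is a dominant strategy.

Yes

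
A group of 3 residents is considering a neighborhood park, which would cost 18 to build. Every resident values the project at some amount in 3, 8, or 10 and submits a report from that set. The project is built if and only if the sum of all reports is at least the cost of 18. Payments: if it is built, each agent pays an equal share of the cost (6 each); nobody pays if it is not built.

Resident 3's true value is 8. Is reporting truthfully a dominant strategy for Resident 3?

Check each profile of the others' reports and compare truth against every alternative report.
Others report (3, 8): truth gives 2, best alternative gives 2.
Others report (3, 10): truth gives 2, best alternative gives 2.
Others report (8, 3): truth gives 2, best alternative gives 2.
Others report (8, 8): truth gives 2, best alternative gives 2.
Others report (8, 10): truth gives 2, best alternative gives 2.
Others report (10, 3): truth gives 2, best alternative gives 2.
(Remaining 3 profiles checked similarly; truth is weakly best in each.)
In every case the truthful report is at least as good as any alternative, so it is a dominant strategy.

Yes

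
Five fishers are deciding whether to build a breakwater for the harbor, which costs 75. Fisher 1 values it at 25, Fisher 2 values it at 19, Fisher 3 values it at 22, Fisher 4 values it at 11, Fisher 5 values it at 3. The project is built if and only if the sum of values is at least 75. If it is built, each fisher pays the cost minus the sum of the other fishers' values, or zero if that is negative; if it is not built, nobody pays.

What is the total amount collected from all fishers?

57

Total value 80 ≥ cost 75, so it is built.
Fisher 1: others sum to 55; max(0, 75 - 55) = 20.
Fisher 2: others sum to 61; max(0, 75 - 61) = 14.
Fisher 3: others sum to 58; max(0, 75 - 58) = 17.
Fisher 4: others sum to 69; max(0, 75 - 69) = 6.
Fisher 5: others sum to 77; max(0, 75 - 77) = 0.
Total collected = 20 + 14 + 17 + 6 + 0 = 57.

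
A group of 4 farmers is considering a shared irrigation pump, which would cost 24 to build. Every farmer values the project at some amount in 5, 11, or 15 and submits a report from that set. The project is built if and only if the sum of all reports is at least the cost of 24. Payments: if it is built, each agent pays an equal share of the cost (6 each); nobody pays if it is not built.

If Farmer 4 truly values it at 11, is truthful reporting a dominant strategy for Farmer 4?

Yes

Check each profile of the others' reports and compare truth against every alternative report.
Others report (5, 5, 5): truth gives 5, best alternative gives 5.
Others report (5, 5, 11): truth gives 5, best alternative gives 5.
Others report (5, 5, 15): truth gives 5, best alternative gives 5.
Others report (5, 11, 5): truth gives 5, best alternative gives 5.
Others report (5, 11, 11): truth gives 5, best alternative gives 5.
Others report (5, 11, 15): truth gives 5, best alternative gives 5.
(Remaining 21 profiles checked similarly; truth is weakly best in each.)
In every case the truthful report is at least as good as any alternative, so it is a dominant strategy.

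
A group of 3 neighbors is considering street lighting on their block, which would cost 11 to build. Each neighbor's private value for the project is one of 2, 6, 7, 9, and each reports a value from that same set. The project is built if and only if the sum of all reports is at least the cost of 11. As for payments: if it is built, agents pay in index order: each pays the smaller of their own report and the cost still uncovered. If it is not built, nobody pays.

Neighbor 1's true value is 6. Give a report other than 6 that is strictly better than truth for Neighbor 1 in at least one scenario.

2

Suppose Neighbor 2 reports 2 and Neighbor 3 reports 7.
Report 6: project built, pays 6, utility 6 - 6 = 0.
Report 2: project built, pays 2, utility 6 - 2 = 4.
So reporting 2 beats truth here (4 > 0).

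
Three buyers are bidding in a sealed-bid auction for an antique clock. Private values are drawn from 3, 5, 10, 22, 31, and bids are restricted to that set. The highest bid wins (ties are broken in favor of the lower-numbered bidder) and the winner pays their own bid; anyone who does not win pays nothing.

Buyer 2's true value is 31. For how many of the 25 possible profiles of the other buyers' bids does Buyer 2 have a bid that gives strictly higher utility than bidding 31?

Others bid (3, 3): truth gives 0; bid 5 gives 26 > 0. Violating.
Others bid (3, 5): truth gives 0; bid 5 gives 26 > 0. Violating.
Others bid (3, 10): truth gives 0; bid 10 gives 21 > 0. Violating.
Others bid (3, 22): truth gives 0; bid 22 gives 9 > 0. Violating.
Others bid (3, 31): truth gives 0; no alternative beats it.
Others bid (5, 31): truth gives 0; no alternative beats it.
(Checking all 25 profiles: 12 have a profitable deviation, 13 do not.)

12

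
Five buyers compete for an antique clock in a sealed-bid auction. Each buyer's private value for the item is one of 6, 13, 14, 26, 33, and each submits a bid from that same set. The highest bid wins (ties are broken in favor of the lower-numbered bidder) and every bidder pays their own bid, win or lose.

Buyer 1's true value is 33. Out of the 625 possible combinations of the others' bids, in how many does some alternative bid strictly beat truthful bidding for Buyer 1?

Others bid (6, 6, 6, 6): truth gives 0; bid 6 gives 27 > 0. Violating.
Others bid (6, 6, 6, 13): truth gives 0; bid 13 gives 20 > 0. Violating.
Others bid (6, 6, 6, 14): truth gives 0; bid 14 gives 19 > 0. Violating.
Others bid (6, 6, 6, 26): truth gives 0; bid 26 gives 7 > 0. Violating.
Others bid (6, 6, 6, 33): truth gives 0; no alternative beats it.
Others bid (6, 6, 13, 33): truth gives 0; no alternative beats it.
(Checking all 625 profiles: 256 have a profitable deviation, 369 do not.)

256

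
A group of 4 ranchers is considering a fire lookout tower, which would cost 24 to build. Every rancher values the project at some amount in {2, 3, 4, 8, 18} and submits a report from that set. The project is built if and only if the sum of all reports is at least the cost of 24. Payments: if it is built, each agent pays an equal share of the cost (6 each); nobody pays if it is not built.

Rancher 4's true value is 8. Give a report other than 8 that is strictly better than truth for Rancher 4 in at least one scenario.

Suppose Rancher 1 reports 2, Rancher 2 reports 2 and Rancher 3 reports 2.
Report 8: project not built, utility 0.
Report 18: project built, pays 6, utility 8 - 6 = 2.
So reporting 18 beats truth here (2 > 0).

18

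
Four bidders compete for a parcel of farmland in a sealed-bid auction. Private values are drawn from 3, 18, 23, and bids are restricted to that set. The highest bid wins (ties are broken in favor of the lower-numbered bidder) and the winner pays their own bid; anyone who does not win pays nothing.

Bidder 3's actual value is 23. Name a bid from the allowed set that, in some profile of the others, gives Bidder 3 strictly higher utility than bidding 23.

Suppose Bidder 1 bids 3, Bidder 2 bids 3 and Bidder 4 bids 3.
Bid 23: wins, pays 23, utility 23 - 23 = 0.
Bid 18: wins, pays 18, utility 23 - 18 = 5.
So bidding 18 beats truth here (5 > 0).

18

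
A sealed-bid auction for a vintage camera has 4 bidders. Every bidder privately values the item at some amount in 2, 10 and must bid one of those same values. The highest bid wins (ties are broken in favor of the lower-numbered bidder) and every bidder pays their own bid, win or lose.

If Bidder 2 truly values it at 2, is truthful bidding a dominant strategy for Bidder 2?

Yes

Check each profile of the others' bids and compare truth against every alternative bid.
Others bid (10, 2, 2): truth gives -2, best alternative gives -10.
Others bid (10, 2, 10): truth gives -2, best alternative gives -10.
Others bid (10, 10, 2): truth gives -2, best alternative gives -10.
Others bid (10, 10, 10): truth gives -2, best alternative gives -10.
Others bid (2, 2, 2): truth gives -2, best alternative gives -8.
Others bid (2, 2, 10): truth gives -2, best alternative gives -8.
(Remaining 2 profiles checked similarly; truth is weakly best in each.)
In every case the truthful bid is at least as good as any alternative, so it is a dominant strategy.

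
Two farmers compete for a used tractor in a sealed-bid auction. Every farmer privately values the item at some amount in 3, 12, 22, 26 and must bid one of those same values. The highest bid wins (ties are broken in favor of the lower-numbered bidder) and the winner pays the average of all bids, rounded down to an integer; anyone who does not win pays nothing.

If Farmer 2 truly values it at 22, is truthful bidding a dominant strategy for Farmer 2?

Consider the case where Farmer 1 bids 3.
Truthful bid 22: wins, pays 12, utility 22 - 12 = 10.
Bid 12 instead: wins, pays 7, utility 22 - 7 = 15.
Since 15 > 10, bidding 12 is strictly better here, so truthful bidding is not dominant.

No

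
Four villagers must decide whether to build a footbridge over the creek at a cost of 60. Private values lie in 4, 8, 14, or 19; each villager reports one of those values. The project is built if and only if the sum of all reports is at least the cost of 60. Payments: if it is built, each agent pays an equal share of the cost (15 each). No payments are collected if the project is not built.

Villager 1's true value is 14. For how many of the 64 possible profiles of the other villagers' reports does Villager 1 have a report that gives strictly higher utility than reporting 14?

Others report (8, 19, 19): truth gives -1; report 4 gives 0 > -1. Violating.
Others report (14, 14, 19): truth gives -1; report 4 gives 0 > -1. Violating.
Others report (14, 19, 14): truth gives -1; report 4 gives 0 > -1. Violating.
Others report (14, 19, 19): truth gives -1; report 4 gives 0 > -1. Violating.
Others report (4, 4, 4): truth gives 0; no alternative beats it.
Others report (4, 4, 8): truth gives 0; no alternative beats it.
(Checking all 64 profiles: 9 have a profitable deviation, 55 do not.)

9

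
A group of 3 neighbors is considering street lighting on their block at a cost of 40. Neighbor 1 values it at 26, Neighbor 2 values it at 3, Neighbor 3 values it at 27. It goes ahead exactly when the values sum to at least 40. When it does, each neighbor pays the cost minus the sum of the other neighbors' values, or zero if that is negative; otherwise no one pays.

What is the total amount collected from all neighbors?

21

Total value 56 ≥ cost 40, so it is built.
Neighbor 1: others sum to 30; max(0, 40 - 30) = 10.
Neighbor 2: others sum to 53; max(0, 40 - 53) = 0.
Neighbor 3: others sum to 29; max(0, 40 - 29) = 11.
Total collected = 10 + 0 + 11 = 21.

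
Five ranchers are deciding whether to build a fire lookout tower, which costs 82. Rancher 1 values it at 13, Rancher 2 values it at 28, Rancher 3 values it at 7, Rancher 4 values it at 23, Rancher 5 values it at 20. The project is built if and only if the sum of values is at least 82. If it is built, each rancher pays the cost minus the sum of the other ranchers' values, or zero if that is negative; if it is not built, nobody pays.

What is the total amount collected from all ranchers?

Total value 91 ≥ cost 82, so it is built.
Rancher 1: others sum to 78; max(0, 82 - 78) = 4.
Rancher 2: others sum to 63; max(0, 82 - 63) = 19.
Rancher 3: others sum to 84; max(0, 82 - 84) = 0.
Rancher 4: others sum to 68; max(0, 82 - 68) = 14.
Rancher 5: others sum to 71; max(0, 82 - 71) = 11.
Total collected = 4 + 19 + 0 + 14 + 11 = 48.

48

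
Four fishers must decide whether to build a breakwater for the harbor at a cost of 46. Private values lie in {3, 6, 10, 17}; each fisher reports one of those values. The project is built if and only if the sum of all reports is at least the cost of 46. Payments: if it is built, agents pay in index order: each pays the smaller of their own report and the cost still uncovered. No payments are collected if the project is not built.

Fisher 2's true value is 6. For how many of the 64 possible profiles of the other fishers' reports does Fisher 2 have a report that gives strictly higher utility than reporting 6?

4

Others report (10, 17, 17): truth gives 0; report 3 gives 3 > 0. Violating.
Others report (17, 10, 17): truth gives 0; report 3 gives 3 > 0. Violating.
Others report (17, 17, 10): truth gives 0; report 3 gives 3 > 0. Violating.
Others report (17, 17, 17): truth gives 0; report 3 gives 3 > 0. Violating.
Others report (3, 3, 3): truth gives 0; no alternative beats it.
Others report (3, 3, 6): truth gives 0; no alternative beats it.
(Checking all 64 profiles: 4 have a profitable deviation, 60 do not.)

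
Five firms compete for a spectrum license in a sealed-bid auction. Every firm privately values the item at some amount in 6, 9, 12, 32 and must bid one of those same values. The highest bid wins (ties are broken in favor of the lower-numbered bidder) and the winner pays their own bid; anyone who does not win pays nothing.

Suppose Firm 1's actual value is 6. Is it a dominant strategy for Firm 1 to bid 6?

Yes

Check each profile of the others' bids and compare truth against every alternative bid.
Others bid (6, 6, 6, 6): truth gives 0, best alternative gives -3.
Others bid (6, 6, 6, 9): truth gives 0, best alternative gives -3.
Others bid (6, 6, 9, 6): truth gives 0, best alternative gives -3.
Others bid (6, 6, 9, 9): truth gives 0, best alternative gives -3.
Others bid (6, 9, 6, 6): truth gives 0, best alternative gives -3.
Others bid (6, 9, 6, 9): truth gives 0, best alternative gives -3.
(Remaining 250 profiles checked similarly; truth is weakly best in each.)
In every case the truthful bid is at least as good as any alternative, so it is a dominant strategy.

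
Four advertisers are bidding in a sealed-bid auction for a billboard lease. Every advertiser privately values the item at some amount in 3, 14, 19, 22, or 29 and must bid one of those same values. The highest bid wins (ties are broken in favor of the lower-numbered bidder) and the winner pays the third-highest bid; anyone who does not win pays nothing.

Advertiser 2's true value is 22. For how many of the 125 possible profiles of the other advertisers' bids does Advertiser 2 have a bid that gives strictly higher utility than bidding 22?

Others bid (3, 3, 29): truth gives 0; bid 29 gives 19 > 0. Violating.
Others bid (3, 14, 29): truth gives 0; bid 29 gives 8 > 0. Violating.
Others bid (3, 19, 29): truth gives 0; bid 29 gives 3 > 0. Violating.
Others bid (3, 29, 3): truth gives 0; bid 29 gives 19 > 0. Violating.
Others bid (3, 3, 3): truth gives 19; no alternative beats it.
Others bid (3, 3, 14): truth gives 19; no alternative beats it.
(Checking all 125 profiles: 27 have a profitable deviation, 98 do not.)

27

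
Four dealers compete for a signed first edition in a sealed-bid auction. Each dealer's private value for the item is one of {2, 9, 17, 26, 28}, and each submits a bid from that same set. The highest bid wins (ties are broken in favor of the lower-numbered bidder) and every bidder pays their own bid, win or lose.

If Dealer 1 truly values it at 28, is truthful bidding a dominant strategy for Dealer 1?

Consider the case where Dealer 2 bids 2, Dealer 3 bids 2 and Dealer 4 bids 2.
Truthful bid 28: wins, pays 28, utility 28 - 28 = 0.
Bid 2 instead: wins, pays 2, utility 28 - 2 = 26.
Since 26 > 0, bidding 2 is strictly better here, so truthful bidding is not dominant.

No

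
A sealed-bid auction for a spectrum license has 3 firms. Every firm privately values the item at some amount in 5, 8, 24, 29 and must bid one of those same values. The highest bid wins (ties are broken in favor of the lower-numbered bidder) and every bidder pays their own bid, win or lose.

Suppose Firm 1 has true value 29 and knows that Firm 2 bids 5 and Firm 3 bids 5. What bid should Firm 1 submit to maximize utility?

5

Bid 5: wins, pays 5, utility 29 - 5 = 24.
Bid 8: wins, pays 8, utility 29 - 8 = 21.
Bid 24: wins, pays 24, utility 29 - 24 = 5.
Bid 29: wins, pays 29, utility 29 - 29 = 0.
The best choice is 5 with utility 24.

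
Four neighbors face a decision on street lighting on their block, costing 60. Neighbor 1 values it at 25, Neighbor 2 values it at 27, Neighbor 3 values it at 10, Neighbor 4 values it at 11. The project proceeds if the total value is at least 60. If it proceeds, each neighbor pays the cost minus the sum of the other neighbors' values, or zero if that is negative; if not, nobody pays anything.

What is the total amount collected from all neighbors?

Total value 73 ≥ cost 60, so it is built.
Neighbor 1: others sum to 48; max(0, 60 - 48) = 12.
Neighbor 2: others sum to 46; max(0, 60 - 46) = 14.
Neighbor 3: others sum to 63; max(0, 60 - 63) = 0.
Neighbor 4: others sum to 62; max(0, 60 - 62) = 0.
Total collected = 12 + 14 + 0 + 0 = 26.

26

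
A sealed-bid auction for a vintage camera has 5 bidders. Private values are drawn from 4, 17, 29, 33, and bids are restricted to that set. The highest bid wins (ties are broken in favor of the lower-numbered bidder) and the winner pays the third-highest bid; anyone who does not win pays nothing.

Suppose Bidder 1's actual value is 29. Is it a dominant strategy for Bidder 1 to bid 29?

No

Consider the case where Bidder 2 bids 4, Bidder 3 bids 4, Bidder 4 bids 4 and Bidder 5 bids 33.
Truthful bid 29: loses, pays 0, utility 0.
Bid 33 instead: wins, pays 4, utility 29 - 4 = 25.
Since 25 > 0, bidding 33 is strictly better here, so truthful bidding is not dominant.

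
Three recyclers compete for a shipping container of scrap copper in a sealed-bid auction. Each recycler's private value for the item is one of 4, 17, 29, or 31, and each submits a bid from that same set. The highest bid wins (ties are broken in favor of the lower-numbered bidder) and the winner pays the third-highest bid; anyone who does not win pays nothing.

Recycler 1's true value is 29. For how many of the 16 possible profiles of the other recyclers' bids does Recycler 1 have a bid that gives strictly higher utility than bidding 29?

Others bid (4, 31): truth gives 0; bid 31 gives 25 > 0. Violating.
Others bid (17, 31): truth gives 0; bid 31 gives 12 > 0. Violating.
Others bid (31, 4): truth gives 0; bid 31 gives 25 > 0. Violating.
Others bid (31, 17): truth gives 0; bid 31 gives 12 > 0. Violating.
Others bid (4, 4): truth gives 25; no alternative beats it.
Others bid (4, 17): truth gives 25; no alternative beats it.
(Checking all 16 profiles: 4 have a profitable deviation, 12 do not.)

4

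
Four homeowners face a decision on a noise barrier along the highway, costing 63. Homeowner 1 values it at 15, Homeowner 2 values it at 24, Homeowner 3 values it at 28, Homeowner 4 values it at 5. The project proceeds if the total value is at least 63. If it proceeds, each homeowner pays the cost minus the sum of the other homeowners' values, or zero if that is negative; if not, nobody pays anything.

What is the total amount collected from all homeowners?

40

Total value 72 ≥ cost 63, so it is built.
Homeowner 1: others sum to 57; max(0, 63 - 57) = 6.
Homeowner 2: others sum to 48; max(0, 63 - 48) = 15.
Homeowner 3: others sum to 44; max(0, 63 - 44) = 19.
Homeowner 4: others sum to 67; max(0, 63 - 67) = 0.
Total collected = 6 + 15 + 19 + 0 = 40.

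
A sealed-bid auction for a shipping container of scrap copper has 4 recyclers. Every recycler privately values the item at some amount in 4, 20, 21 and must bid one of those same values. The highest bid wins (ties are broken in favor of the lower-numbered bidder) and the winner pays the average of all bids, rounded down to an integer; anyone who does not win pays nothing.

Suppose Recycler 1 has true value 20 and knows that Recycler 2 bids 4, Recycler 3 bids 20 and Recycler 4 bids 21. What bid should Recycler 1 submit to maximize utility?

21

Bid 4: loses, pays 0, utility 0.
Bid 20: loses, pays 0, utility 0.
Bid 21: wins, pays 16, utility 20 - 16 = 4.
The best choice is 21 with utility 4.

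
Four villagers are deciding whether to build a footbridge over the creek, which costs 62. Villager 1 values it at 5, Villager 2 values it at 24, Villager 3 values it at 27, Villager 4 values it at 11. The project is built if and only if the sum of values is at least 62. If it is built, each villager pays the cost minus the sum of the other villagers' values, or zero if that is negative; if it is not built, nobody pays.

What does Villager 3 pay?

22

Total value 67 ≥ cost 62, so the project is built.
The other villagers' values sum to 40.
Cost minus that sum is 62 - 40 = 22.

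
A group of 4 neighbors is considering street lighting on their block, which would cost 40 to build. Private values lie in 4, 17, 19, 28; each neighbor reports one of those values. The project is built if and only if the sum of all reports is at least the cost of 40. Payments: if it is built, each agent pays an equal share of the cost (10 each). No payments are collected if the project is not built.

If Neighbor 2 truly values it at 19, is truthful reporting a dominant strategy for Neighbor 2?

Consider the case where Neighbor 1 reports 4, Neighbor 3 reports 4 and Neighbor 4 reports 4.
Truthful report 19: project not built, utility 0.
Report 28 instead: project built, pays 10, utility 19 - 10 = 9.
Since 9 > 0, reporting 28 is strictly better here, so truthful reporting is not dominant.

No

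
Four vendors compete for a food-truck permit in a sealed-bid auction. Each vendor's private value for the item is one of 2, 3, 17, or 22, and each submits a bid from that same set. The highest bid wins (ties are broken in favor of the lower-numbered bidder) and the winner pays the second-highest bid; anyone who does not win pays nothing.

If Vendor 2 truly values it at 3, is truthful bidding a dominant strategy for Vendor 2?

Yes

Check each profile of the others' bids and compare truth against every alternative bid.
Others bid (2, 2, 2): truth gives 1, best alternative gives 1.
Others bid (2, 2, 3): truth gives 0, best alternative gives 0.
Others bid (2, 2, 17): truth gives 0, best alternative gives 0.
Others bid (2, 2, 22): truth gives 0, best alternative gives 0.
Others bid (2, 3, 2): truth gives 0, best alternative gives 0.
Others bid (2, 3, 3): truth gives 0, best alternative gives 0.
(Remaining 58 profiles checked similarly; truth is weakly best in each.)
In every case the truthful bid is at least as good as any alternative, so it is a dominant strategy.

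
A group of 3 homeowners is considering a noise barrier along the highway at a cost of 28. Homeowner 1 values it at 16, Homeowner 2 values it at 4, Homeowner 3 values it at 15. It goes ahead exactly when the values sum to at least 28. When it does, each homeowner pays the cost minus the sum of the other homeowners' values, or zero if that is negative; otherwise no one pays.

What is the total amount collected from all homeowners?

17

Total value 35 ≥ cost 28, so it is built.
Homeowner 1: others sum to 19; max(0, 28 - 19) = 9.
Homeowner 2: others sum to 31; max(0, 28 - 31) = 0.
Homeowner 3: others sum to 20; max(0, 28 - 20) = 8.
Total collected = 9 + 0 + 8 = 17.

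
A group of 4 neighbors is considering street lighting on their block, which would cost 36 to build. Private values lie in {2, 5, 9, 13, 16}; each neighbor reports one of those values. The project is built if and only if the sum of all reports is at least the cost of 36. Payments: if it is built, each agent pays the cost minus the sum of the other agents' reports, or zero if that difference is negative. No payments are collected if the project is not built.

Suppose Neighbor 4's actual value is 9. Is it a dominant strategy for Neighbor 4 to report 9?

Check each profile of the others' reports and compare truth against every alternative report.
Others report (5, 16, 16): truth gives 9, best alternative gives 9.
Others report (9, 13, 16): truth gives 9, best alternative gives 9.
Others report (9, 16, 13): truth gives 9, best alternative gives 9.
Others report (9, 16, 16): truth gives 9, best alternative gives 9.
Others report (13, 9, 16): truth gives 9, best alternative gives 9.
Others report (13, 13, 13): truth gives 9, best alternative gives 9.
(Remaining 119 profiles checked similarly; truth is weakly best in each.)
In every case the truthful report is at least as good as any alternative, so it is a dominant strategy.

Yes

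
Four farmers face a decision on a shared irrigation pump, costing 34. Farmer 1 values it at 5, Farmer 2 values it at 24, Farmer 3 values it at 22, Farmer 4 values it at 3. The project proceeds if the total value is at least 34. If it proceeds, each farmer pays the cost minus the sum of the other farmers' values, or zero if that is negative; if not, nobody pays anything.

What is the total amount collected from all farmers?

6

Total value 54 ≥ cost 34, so it is built.
Farmer 1: others sum to 49; max(0, 34 - 49) = 0.
Farmer 2: others sum to 30; max(0, 34 - 30) = 4.
Farmer 3: others sum to 32; max(0, 34 - 32) = 2.
Farmer 4: others sum to 51; max(0, 34 - 51) = 0.
Total collected = 0 + 4 + 2 + 0 = 6.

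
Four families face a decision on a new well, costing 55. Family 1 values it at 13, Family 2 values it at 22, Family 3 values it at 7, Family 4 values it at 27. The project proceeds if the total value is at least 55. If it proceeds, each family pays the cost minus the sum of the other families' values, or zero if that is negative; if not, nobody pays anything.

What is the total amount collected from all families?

Total value 69 ≥ cost 55, so it is built.
Family 1: others sum to 56; max(0, 55 - 56) = 0.
Family 2: others sum to 47; max(0, 55 - 47) = 8.
Family 3: others sum to 62; max(0, 55 - 62) = 0.
Family 4: others sum to 42; max(0, 55 - 42) = 13.
Total collected = 0 + 8 + 0 + 13 = 21.

21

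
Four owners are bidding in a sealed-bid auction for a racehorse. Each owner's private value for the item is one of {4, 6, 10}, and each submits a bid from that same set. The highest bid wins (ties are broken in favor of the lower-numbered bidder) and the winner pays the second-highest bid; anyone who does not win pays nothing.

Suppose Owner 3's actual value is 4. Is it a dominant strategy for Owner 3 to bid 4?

Yes

Check each profile of the others' bids and compare truth against every alternative bid.
Others bid (4, 4, 6): truth gives 0, best alternative gives -2.
Others bid (4, 4, 4): truth gives 0, best alternative gives 0.
Others bid (4, 4, 10): truth gives 0, best alternative gives 0.
Others bid (4, 6, 4): truth gives 0, best alternative gives 0.
Others bid (4, 6, 6): truth gives 0, best alternative gives 0.
Others bid (4, 6, 10): truth gives 0, best alternative gives 0.
(Remaining 21 profiles checked similarly; truth is weakly best in each.)
In every case the truthful bid is at least as good as any alternative, so it is a dominant strategy.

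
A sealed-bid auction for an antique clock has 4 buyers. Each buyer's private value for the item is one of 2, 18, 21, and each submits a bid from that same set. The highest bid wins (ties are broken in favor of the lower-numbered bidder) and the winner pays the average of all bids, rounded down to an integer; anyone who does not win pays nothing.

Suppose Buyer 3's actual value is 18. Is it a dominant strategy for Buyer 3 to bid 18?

Consider the case where Buyer 1 bids 2, Buyer 2 bids 2 and Buyer 4 bids 21.
Truthful bid 18: loses, pays 0, utility 0.
Bid 21 instead: wins, pays 11, utility 18 - 11 = 7.
Since 7 > 0, bidding 21 is strictly better here, so truthful bidding is not dominant.

No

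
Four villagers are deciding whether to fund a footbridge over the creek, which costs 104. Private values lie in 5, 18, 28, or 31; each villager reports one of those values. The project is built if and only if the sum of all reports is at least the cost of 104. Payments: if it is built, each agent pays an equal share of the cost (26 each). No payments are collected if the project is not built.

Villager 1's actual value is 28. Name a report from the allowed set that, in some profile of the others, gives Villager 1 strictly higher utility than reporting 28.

31

Suppose Villager 2 reports 18, Villager 3 reports 28 and Villager 4 reports 28.
Report 28: project not built, utility 0.
Report 31: project built, pays 26, utility 28 - 26 = 2.
So reporting 31 beats truth here (2 > 0).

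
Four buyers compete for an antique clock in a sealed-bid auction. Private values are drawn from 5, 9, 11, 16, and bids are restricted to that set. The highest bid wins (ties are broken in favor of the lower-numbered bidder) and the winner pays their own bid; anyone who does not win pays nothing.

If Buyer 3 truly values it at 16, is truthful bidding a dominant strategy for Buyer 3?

No

Consider the case where Buyer 1 bids 5, Buyer 2 bids 5 and Buyer 4 bids 5.
Truthful bid 16: wins, pays 16, utility 16 - 16 = 0.
Bid 9 instead: wins, pays 9, utility 16 - 9 = 7.
Since 7 > 0, bidding 9 is strictly better here, so truthful bidding is not dominant.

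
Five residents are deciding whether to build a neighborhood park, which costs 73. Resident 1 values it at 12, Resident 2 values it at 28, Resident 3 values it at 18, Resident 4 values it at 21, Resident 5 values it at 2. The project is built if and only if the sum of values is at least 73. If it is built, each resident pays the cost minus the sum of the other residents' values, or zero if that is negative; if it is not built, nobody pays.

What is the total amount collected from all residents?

47

Total value 81 ≥ cost 73, so it is built.
Resident 1: others sum to 69; max(0, 73 - 69) = 4.
Resident 2: others sum to 53; max(0, 73 - 53) = 20.
Resident 3: others sum to 63; max(0, 73 - 63) = 10.
Resident 4: others sum to 60; max(0, 73 - 60) = 13.
Resident 5: others sum to 79; max(0, 73 - 79) = 0.
Total collected = 4 + 20 + 10 + 13 + 0 = 47.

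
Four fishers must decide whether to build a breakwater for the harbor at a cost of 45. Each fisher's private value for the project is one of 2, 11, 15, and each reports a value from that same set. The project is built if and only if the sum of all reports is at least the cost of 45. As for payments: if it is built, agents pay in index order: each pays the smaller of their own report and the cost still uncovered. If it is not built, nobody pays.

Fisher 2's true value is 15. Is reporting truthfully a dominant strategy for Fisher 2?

No

Consider the case where Fisher 1 reports 11, Fisher 3 reports 11 and Fisher 4 reports 15.
Truthful report 15: project built, pays 15, utility 15 - 15 = 0.
Report 11 instead: project built, pays 11, utility 15 - 11 = 4.
Since 4 > 0, reporting 11 is strictly better here, so truthful reporting is not dominant.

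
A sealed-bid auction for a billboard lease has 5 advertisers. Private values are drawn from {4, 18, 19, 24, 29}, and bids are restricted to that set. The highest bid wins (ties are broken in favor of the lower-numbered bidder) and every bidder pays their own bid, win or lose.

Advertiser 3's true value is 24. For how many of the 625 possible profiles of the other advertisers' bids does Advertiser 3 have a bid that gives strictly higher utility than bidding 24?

Others bid (4, 4, 4, 4): truth gives 0; bid 18 gives 6 > 0. Violating.
Others bid (4, 4, 4, 18): truth gives 0; bid 18 gives 6 > 0. Violating.
Others bid (4, 4, 4, 19): truth gives 0; bid 19 gives 5 > 0. Violating.
Others bid (4, 4, 4, 29): truth gives -24; bid 4 gives -4 > -24. Violating.
Others bid (4, 4, 4, 24): truth gives 0; no alternative beats it.
Others bid (4, 4, 18, 24): truth gives 0; no alternative beats it.
(Checking all 625 profiles: 517 have a profitable deviation, 108 do not.)

517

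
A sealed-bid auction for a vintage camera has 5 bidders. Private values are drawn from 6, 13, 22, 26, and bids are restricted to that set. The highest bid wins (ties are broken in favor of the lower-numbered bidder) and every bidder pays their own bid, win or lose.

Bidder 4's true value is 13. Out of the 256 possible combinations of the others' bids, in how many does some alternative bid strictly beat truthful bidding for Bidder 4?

254

Others bid (6, 6, 6, 22): truth gives -13; bid 6 gives -6 > -13. Violating.
Others bid (6, 6, 6, 26): truth gives -13; bid 6 gives -6 > -13. Violating.
Others bid (6, 6, 13, 6): truth gives -13; bid 6 gives -6 > -13. Violating.
Others bid (6, 6, 13, 13): truth gives -13; bid 6 gives -6 > -13. Violating.
Others bid (6, 6, 6, 6): truth gives 0; no alternative beats it.
Others bid (6, 6, 6, 13): truth gives 0; no alternative beats it.
(Checking all 256 profiles: 254 have a profitable deviation, 2 do not.)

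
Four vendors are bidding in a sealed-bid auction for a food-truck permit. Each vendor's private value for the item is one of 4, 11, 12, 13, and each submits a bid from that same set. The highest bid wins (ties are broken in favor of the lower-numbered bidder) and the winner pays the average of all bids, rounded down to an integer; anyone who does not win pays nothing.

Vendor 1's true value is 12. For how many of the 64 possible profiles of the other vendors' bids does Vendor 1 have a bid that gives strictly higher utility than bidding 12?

Others bid (4, 4, 4): truth gives 6; bid 4 gives 8 > 6. Violating.
Others bid (4, 4, 13): truth gives 0; bid 13 gives 4 > 0. Violating.
Others bid (4, 11, 13): truth gives 0; bid 13 gives 2 > 0. Violating.
Others bid (4, 12, 13): truth gives 0; bid 13 gives 2 > 0. Violating.
Others bid (4, 4, 11): truth gives 5; no alternative beats it.
Others bid (4, 4, 12): truth gives 4; no alternative beats it.
(Checking all 64 profiles: 19 have a profitable deviation, 45 do not.)

19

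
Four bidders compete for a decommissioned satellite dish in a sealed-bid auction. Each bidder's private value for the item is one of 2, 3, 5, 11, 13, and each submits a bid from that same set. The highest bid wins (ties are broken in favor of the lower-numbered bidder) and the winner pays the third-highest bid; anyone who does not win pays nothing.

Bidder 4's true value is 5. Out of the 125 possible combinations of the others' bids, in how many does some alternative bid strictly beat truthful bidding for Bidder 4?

24

Others bid (2, 2, 5): truth gives 0; bid 11 gives 3 > 0. Violating.
Others bid (2, 2, 11): truth gives 0; bid 13 gives 3 > 0. Violating.
Others bid (2, 3, 5): truth gives 0; bid 11 gives 2 > 0. Violating.
Others bid (2, 3, 11): truth gives 0; bid 13 gives 2 > 0. Violating.
Others bid (2, 2, 2): truth gives 3; no alternative beats it.
Others bid (2, 2, 3): truth gives 3; no alternative beats it.
(Checking all 125 profiles: 24 have a profitable deviation, 101 do not.)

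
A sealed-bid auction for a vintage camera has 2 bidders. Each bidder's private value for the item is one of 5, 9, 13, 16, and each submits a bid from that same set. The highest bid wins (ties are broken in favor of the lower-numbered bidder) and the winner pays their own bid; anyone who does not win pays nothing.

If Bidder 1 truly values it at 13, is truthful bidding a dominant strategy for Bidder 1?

Consider the case where Bidder 2 bids 5.
Truthful bid 13: wins, pays 13, utility 13 - 13 = 0.
Bid 5 instead: wins, pays 5, utility 13 - 5 = 8.
Since 8 > 0, bidding 5 is strictly better here, so truthful bidding is not dominant.

No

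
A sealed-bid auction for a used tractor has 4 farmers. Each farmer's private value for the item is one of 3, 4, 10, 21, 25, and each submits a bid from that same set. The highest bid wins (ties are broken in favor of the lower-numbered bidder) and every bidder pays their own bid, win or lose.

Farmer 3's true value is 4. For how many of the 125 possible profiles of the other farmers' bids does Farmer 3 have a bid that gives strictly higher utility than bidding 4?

Others bid (3, 3, 10): truth gives -4; bid 3 gives -3 > -4. Violating.
Others bid (3, 3, 21): truth gives -4; bid 3 gives -3 > -4. Violating.
Others bid (3, 3, 25): truth gives -4; bid 3 gives -3 > -4. Violating.
Others bid (3, 4, 3): truth gives -4; bid 3 gives -3 > -4. Violating.
Others bid (3, 3, 3): truth gives 0; no alternative beats it.
Others bid (3, 3, 4): truth gives 0; no alternative beats it.
(Checking all 125 profiles: 123 have a profitable deviation, 2 do not.)

123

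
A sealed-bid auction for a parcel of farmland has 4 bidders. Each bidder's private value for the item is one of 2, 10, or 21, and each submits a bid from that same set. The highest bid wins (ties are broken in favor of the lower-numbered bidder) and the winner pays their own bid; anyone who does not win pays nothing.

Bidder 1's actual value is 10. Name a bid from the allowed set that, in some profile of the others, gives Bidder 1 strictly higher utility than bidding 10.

2

Suppose Bidder 2 bids 2, Bidder 3 bids 2 and Bidder 4 bids 2.
Bid 10: wins, pays 10, utility 10 - 10 = 0.
Bid 2: wins, pays 2, utility 10 - 2 = 8.
So bidding 2 beats truth here (8 > 0).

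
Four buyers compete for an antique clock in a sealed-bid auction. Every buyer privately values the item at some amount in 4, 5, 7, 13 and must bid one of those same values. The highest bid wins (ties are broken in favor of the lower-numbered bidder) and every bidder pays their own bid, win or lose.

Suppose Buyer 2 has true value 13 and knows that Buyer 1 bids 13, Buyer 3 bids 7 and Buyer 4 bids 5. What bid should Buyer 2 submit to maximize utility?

Bid 4: loses but pays 4, utility -4.
Bid 5: loses but pays 5, utility -5.
Bid 7: loses but pays 7, utility -7.
Bid 13: loses but pays 13, utility -13.
The best choice is 4 with utility -4.

4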